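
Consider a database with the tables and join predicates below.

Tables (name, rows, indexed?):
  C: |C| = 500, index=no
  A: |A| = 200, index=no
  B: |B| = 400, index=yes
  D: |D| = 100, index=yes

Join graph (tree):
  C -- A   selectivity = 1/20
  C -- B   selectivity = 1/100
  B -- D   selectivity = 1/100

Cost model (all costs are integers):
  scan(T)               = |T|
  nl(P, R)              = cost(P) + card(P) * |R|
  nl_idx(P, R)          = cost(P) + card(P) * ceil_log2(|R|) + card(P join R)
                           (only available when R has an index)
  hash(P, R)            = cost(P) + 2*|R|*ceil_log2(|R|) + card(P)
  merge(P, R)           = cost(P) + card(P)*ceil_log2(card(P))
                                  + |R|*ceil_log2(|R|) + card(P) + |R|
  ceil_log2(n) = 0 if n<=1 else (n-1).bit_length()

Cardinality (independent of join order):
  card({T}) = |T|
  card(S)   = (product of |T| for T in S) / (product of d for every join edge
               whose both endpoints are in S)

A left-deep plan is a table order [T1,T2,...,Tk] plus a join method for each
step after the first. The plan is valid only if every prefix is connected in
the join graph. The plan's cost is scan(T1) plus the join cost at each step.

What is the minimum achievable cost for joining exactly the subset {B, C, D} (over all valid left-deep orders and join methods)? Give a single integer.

Selinger DP over subsets of {B,C,D}:
  {C}: scan cost=500, card=500
  {B}: scan cost=400, card=400
  {D}: scan cost=100, card=100
  {BC}: card=2000; try (B,nl_idx)→7000, (B,hash)→8200, (C,merge)→9400, (B,merge)→9500, (C,hash)→9800, (C,nl)→200400 …(+1); best=7000 via (B,nl_idx)
  {BD}: card=400; try (B,nl_idx)→1400, (D,hash)→2200, (D,nl_idx)→3600, (B,merge)→4900, (D,merge)→5200, (B,hash)→7400 …(+2); best=1400 via (B,nl_idx)
  {BCD}: card=2000; try (D,hash)→10400, (C,merge)→10400, (C,hash)→10800, (D,nl_idx)→23000, (D,merge)→31800, (C,nl)→201400 …(+1); best=10400 via (D,hash)

10400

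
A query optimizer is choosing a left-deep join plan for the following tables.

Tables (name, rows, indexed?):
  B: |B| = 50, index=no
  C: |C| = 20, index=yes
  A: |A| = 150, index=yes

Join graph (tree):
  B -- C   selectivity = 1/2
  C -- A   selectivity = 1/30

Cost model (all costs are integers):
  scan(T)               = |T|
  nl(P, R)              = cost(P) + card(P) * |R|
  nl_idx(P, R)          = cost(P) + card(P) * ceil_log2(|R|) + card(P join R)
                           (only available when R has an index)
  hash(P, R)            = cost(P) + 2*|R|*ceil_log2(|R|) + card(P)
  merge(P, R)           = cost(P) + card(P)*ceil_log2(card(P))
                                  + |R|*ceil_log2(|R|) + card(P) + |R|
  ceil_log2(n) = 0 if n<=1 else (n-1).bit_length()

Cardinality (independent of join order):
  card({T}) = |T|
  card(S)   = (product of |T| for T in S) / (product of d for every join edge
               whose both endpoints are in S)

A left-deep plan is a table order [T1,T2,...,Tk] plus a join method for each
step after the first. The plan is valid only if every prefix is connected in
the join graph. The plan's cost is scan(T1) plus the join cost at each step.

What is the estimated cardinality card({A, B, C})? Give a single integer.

Tables in S: A(150), B(50), C(20)
Edges inside S: B-C(d=2), C-A(d=30)
numerator = 150 * 50 * 20 = 150000
denominator = 2 * 30 = 60
card(S) = 150000 / 60 = 2500

2500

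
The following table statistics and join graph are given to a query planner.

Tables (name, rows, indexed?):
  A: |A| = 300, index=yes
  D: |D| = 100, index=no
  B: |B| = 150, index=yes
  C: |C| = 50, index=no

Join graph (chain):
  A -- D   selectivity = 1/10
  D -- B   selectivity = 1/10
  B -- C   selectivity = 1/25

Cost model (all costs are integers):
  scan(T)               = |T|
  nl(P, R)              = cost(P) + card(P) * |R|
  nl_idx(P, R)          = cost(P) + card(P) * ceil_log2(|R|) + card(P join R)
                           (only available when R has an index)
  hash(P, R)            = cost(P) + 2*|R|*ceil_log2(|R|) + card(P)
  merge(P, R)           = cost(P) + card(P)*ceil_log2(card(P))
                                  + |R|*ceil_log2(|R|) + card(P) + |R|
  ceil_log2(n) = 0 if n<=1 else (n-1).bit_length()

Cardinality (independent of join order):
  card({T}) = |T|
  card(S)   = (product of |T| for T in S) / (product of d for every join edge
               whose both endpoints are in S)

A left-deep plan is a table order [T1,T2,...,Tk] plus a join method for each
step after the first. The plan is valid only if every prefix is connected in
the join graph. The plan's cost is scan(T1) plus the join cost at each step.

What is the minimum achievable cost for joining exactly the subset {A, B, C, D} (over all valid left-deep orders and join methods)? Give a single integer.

Selinger DP over subsets of {A,B,C,D}:
  {A}: scan cost=300, card=300
  {D}: scan cost=100, card=100
  {B}: scan cost=150, card=150
  {C}: scan cost=50, card=50
  {AD}: card=3000; try (D,hash)→2000, (A,merge)→3900, (A,nl_idx)→4000, (D,merge)→4100, (A,hash)→5600, (A,nl)→30100 …(+1); best=2000 via (D,hash)
  {BD}: card=1500; try (D,hash)→1700, (B,merge)→2250, (D,merge)→2300, (B,nl_idx)→2400, (B,hash)→2600, (B,nl)→15100 …(+1); best=1700 via (D,hash)
  {BC}: card=300; try (B,nl_idx)→750, (C,hash)→900, (B,merge)→1750, (C,merge)→1850, (B,hash)→2500, (B,nl)→7550 …(+1); best=750 via (B,nl_idx)
  {ABD}: card=45000; try (B,hash)→7400, (A,hash)→8600, (A,merge)→22700, (B,merge)→42350, (A,nl_idx)→60200, (B,nl_idx)→71000 …(+2); best=7400 via (B,hash)
  {BCD}: card=3000; try (D,hash)→2450, (C,hash)→3800, (D,merge)→4550, (C,merge)→20050, (D,nl)→30750, (C,nl)→76700; best=2450 via (D,hash)
  {ABCD}: card=90000; try (A,hash)→10850, (A,merge)→44450, (C,hash)→53000, (A,nl_idx)→119450, (C,merge)→772750, (A,nl)→902450 …(+1); best=10850 via (A,hash)

10850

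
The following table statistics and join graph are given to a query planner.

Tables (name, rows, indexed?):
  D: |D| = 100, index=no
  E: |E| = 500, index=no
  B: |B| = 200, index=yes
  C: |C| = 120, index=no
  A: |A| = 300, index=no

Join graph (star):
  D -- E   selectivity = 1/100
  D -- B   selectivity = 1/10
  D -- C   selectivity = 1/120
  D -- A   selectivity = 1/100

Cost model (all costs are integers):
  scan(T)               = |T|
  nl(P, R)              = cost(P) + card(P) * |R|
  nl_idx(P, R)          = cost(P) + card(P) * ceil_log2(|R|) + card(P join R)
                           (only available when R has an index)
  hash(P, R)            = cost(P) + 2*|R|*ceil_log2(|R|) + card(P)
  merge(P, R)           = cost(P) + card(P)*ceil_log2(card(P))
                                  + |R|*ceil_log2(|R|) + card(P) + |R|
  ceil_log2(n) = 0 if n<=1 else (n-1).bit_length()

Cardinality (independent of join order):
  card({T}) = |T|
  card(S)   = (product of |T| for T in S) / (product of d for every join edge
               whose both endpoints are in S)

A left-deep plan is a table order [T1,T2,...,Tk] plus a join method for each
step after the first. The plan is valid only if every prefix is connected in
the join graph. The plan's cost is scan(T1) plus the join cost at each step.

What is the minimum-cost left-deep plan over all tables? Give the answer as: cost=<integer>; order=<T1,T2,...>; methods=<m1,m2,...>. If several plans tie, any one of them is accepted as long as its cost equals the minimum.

cost=15180; order=E,D,C,A,B; methods=hash,hash,hash,hash

Selinger DP (subsets sized 1..n):
  {D}: scan cost=100, card=100
  {E}: scan cost=500, card=500
  {B}: scan cost=200, card=200
  {C}: scan cost=120, card=120
  {A}: scan cost=300, card=300
  {DE}: card=500; try (D,hash)→2400, (E,merge)→5900, (D,merge)→6300, (E,hash)→9200, (E,nl)→50100, (D,nl)→50500; best=2400 via (D,hash)
  {BD}: card=2000; try (D,hash)→1800, (B,merge)→2700, (D,merge)→2800, (B,nl_idx)→2900, (B,hash)→3400, (B,nl)→20100 …(+1); best=1800 via (D,hash)
  {CD}: card=100; try (D,hash)→1640, (C,merge)→1860, (D,merge)→1880, (C,hash)→1880, (C,nl)→12100, (D,nl)→12120; best=1640 via (D,hash)
  {AD}: card=300; try (D,hash)→2000, (A,merge)→3900, (D,merge)→4100, (A,hash)→5600, (A,nl)→30100, (D,nl)→30300; best=2000 via (D,hash)
  {BDE}: card=10000; try (B,hash)→6100, (B,merge)→9200, (E,hash)→12800, (B,nl_idx)→16400, (E,merge)→30800, (B,nl)→102400 …(+1); best=6100 via (B,hash)
  {CDE}: card=500; try (C,hash)→4580, (E,merge)→7440, (C,merge)→8360, (E,hash)→10740, (E,nl)→51640, (C,nl)→62400; best=4580 via (C,hash)
  {ADE}: card=1500; try (A,hash)→8300, (E,merge)→10000, (A,merge)→10400, (E,hash)→11300, (E,nl)→152000, (A,nl)→152400; best=8300 via (A,hash)
  {BCD}: card=2000; try (B,merge)→4240, (B,nl_idx)→4440, (B,hash)→4940, (C,hash)→5480, (B,nl)→21640, (C,merge)→26760 …(+1); best=4240 via (B,merge)
  {ABD}: card=6000; try (B,hash)→5500, (B,merge)→6800, (A,hash)→9200, (B,nl_idx)→10400, (A,merge)→28800, (B,nl)→62000 …(+1); best=5500 via (B,hash)
  {ACD}: card=300; try (C,hash)→3980, (A,merge)→5440, (C,merge)→5960, (A,hash)→7140, (A,nl)→31640, (C,nl)→38000; best=3980 via (C,hash)
  {BCDE}: card=10000; try (B,hash)→8280, (B,merge)→11380, (E,hash)→15240, (C,hash)→17780, (B,nl_idx)→18580, (E,merge)→33240 …(+4); best=8280 via (B,hash)
  {ABDE}: card=30000; try (B,hash)→13000, (E,hash)→20500, (A,hash)→21500, (B,merge)→28100, (B,nl_idx)→50300, (E,merge)→94500 …(+4); best=13000 via (B,hash)
  {ACDE}: card=1500; try (A,hash)→10480, (C,hash)→11480, (E,merge)→11980, (A,merge)→12580, (E,hash)→13280, (C,merge)→27260 …(+3); best=10480 via (A,hash)
  {ABCD}: card=6000; try (B,hash)→7480, (B,merge)→8780, (A,hash)→11640, (B,nl_idx)→12380, (C,hash)→13180, (A,merge)→31240 …(+4); best=7480 via (B,hash)
  {ABCDE}: card=30000; try (B,hash)→15180, (E,hash)→22480, (A,hash)→23680, (B,merge)→30280, (C,hash)→44680, (B,nl_idx)→52480 …(+7); best=15180 via (B,hash)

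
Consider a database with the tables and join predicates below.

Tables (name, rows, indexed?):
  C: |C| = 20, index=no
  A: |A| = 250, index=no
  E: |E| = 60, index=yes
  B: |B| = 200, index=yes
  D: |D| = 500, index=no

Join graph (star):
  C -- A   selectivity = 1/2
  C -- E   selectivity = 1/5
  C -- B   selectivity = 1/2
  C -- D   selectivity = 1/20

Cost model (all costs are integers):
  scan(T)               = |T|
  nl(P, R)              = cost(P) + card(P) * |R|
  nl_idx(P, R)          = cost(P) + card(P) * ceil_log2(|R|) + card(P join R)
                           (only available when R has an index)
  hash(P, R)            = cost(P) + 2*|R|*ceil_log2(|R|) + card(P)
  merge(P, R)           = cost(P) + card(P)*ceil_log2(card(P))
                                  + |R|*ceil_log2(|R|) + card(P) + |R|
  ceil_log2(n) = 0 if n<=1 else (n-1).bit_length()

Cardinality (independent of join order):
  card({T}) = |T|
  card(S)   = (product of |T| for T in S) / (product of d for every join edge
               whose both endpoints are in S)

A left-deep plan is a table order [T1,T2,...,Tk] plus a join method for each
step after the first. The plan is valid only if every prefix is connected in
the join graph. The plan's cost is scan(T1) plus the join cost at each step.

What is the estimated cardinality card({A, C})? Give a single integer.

Tables in S: A(250), C(20)
Edges inside S: C-A(d=2)
numerator = 250 * 20 = 5000
denominator = 2 = 2
card(S) = 5000 / 2 = 2500

2500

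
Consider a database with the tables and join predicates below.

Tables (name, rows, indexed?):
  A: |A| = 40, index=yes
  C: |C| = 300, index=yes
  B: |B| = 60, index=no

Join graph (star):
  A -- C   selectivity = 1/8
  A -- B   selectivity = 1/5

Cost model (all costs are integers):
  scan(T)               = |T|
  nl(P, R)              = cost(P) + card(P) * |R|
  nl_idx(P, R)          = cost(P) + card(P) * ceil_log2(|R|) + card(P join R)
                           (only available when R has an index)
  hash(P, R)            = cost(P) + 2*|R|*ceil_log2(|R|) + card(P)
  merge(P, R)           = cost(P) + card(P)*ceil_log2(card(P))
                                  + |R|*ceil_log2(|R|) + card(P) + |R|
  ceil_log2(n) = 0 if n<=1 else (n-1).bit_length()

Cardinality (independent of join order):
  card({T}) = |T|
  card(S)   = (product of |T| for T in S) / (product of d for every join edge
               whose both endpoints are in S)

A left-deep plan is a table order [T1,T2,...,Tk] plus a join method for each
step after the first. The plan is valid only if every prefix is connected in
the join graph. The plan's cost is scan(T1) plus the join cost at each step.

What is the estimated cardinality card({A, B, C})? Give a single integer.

18000

Tables in S: A(40), B(60), C(300)
Edges inside S: A-C(d=8), A-B(d=5)
numerator = 40 * 60 * 300 = 720000
denominator = 8 * 5 = 40
card(S) = 720000 / 40 = 18000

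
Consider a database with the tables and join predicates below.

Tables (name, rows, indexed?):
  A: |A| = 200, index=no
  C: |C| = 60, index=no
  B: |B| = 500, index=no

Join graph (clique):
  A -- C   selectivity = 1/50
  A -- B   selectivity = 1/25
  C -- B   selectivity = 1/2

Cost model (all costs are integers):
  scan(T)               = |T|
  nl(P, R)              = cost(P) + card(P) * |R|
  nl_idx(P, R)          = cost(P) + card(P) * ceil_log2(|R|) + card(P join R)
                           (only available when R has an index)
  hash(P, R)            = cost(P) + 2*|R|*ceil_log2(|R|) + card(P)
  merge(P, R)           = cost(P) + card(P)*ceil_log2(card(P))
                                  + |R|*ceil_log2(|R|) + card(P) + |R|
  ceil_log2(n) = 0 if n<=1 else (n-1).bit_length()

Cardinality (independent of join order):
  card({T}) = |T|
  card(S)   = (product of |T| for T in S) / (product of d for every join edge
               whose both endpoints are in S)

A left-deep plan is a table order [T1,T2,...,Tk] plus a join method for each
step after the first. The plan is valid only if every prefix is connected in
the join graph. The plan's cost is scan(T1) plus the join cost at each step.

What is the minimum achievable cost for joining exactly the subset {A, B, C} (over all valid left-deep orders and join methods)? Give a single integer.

Selinger DP over subsets of {A,B,C}:
  {A}: scan cost=200, card=200
  {C}: scan cost=60, card=60
  {B}: scan cost=500, card=500
  {AC}: card=240; try (C,hash)→1120, (A,merge)→2280, (C,merge)→2420, (A,hash)→3320, (A,nl)→12060, (C,nl)→12200; best=1120 via (C,hash)
  {AB}: card=4000; try (A,hash)→4200, (B,merge)→7000, (A,merge)→7300, (B,hash)→9400, (B,nl)→100200, (A,nl)→100500; best=4200 via (A,hash)
  {BC}: card=15000; try (C,hash)→1720, (B,merge)→5480, (C,merge)→5920, (B,hash)→9120, (B,nl)→30060, (C,nl)→30500; best=1720 via (C,hash)
  {ABC}: card=2400; try (B,merge)→8280, (C,hash)→8920, (B,hash)→10360, (A,hash)→19920, (C,merge)→56620, (B,nl)→121120 …(+3); best=8280 via (B,merge)

8280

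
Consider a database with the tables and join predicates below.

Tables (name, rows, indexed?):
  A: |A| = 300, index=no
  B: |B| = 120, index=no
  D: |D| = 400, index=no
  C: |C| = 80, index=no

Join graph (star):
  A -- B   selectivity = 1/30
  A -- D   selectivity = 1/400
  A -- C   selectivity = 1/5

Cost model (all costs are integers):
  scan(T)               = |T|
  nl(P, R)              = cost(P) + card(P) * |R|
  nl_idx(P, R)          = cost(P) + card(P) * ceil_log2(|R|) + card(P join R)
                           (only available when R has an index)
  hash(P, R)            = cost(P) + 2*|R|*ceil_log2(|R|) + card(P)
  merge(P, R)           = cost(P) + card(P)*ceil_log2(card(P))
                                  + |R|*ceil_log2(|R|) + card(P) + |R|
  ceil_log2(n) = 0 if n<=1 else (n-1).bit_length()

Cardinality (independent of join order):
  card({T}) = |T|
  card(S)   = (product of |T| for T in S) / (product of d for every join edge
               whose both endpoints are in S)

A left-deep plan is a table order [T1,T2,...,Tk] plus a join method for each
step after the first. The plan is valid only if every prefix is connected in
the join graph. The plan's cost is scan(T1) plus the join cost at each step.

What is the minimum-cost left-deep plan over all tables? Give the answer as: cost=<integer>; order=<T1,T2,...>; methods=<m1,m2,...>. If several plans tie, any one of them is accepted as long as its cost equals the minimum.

Selinger DP (subsets sized 1..n):
  {A}: scan cost=300, card=300
  {B}: scan cost=120, card=120
  {D}: scan cost=400, card=400
  {C}: scan cost=80, card=80
  {AB}: card=1200; try (B,hash)→2280, (A,merge)→4080, (B,merge)→4260, (A,hash)→5640, (A,nl)→36120, (B,nl)→36300; best=2280 via (B,hash)
  {AD}: card=300; try (A,hash)→6200, (D,merge)→7300, (A,merge)→7400, (D,hash)→7800, (D,nl)→120300, (A,nl)→120400; best=6200 via (A,hash)
  {AC}: card=4800; try (C,hash)→1720, (A,merge)→3720, (C,merge)→3940, (A,hash)→5560, (A,nl)→24080, (C,nl)→24300; best=1720 via (C,hash)
  {ABD}: card=1200; try (B,hash)→8180, (B,merge)→10160, (D,hash)→10680, (D,merge)→20680, (B,nl)→42200, (D,nl)→482280; best=8180 via (B,hash)
  {ABC}: card=19200; try (C,hash)→4600, (B,hash)→8200, (C,merge)→17320, (B,merge)→69880, (C,nl)→98280, (B,nl)→577720; best=4600 via (C,hash)
  {ACD}: card=4800; try (C,hash)→7620, (C,merge)→9840, (D,hash)→13720, (C,nl)→30200, (D,merge)→72920, (D,nl)→1921720; best=7620 via (C,hash)
  {ABCD}: card=19200; try (C,hash)→10500, (B,hash)→14100, (C,merge)→23220, (D,hash)→31000, (B,merge)→75780, (C,nl)→104180 …(+3); best=10500 via (C,hash)

cost=10500; order=D,A,B,C; methods=hash,hash,hash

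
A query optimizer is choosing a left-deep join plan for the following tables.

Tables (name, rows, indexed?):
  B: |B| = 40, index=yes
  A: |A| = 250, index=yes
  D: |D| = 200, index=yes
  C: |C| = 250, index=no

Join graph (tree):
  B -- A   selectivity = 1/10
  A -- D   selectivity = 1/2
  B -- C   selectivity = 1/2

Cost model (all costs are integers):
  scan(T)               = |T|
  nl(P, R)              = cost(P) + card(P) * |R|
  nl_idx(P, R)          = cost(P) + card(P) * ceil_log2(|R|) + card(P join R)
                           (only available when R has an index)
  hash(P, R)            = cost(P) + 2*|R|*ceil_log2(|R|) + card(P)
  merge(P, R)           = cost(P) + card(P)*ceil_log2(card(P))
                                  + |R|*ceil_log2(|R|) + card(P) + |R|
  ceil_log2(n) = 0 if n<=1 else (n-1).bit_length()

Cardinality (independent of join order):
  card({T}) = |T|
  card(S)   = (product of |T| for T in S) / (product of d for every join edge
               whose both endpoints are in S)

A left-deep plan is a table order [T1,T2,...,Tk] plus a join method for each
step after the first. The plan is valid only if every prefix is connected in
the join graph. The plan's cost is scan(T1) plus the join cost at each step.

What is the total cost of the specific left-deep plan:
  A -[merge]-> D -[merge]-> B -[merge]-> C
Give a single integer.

2206830

step 1: scan A: cost=250, card=250
step 2: join D via merge
    card(P join D) = 250*200/(2) = 25000
    cost = 250 + 250*8 + 200*8 + 250 + 200 = 4300
step 3: join B via merge
    card(P join B) = 25000*40/(10) = 100000
    cost = 4300 + 25000*15 + 40*6 + 25000 + 40 = 404580
step 4: join C via merge
    card(P join C) = 100000*250/(2) = 12500000
    cost = 404580 + 100000*17 + 250*8 + 100000 + 250 = 2206830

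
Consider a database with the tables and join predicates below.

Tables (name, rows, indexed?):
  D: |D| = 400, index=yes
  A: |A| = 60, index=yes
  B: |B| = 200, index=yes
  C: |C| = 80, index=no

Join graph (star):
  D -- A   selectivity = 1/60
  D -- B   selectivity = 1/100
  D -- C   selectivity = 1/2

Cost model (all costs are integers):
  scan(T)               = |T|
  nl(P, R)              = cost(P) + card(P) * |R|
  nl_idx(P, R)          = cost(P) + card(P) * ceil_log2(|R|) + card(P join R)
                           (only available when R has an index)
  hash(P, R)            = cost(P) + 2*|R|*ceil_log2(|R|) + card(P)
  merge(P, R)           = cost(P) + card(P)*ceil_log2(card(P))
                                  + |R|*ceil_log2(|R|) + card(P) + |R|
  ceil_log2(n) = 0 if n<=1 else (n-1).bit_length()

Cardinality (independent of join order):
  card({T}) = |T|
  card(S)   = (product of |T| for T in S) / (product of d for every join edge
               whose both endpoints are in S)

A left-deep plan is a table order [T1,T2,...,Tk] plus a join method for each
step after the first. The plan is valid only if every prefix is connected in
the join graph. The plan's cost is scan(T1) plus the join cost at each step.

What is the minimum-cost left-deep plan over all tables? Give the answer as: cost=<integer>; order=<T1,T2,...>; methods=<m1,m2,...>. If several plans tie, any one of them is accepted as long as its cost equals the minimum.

cost=6240; order=B,D,A,C; methods=nl_idx,hash,hash

Selinger DP (subsets sized 1..n):
  {D}: scan cost=400, card=400
  {A}: scan cost=60, card=60
  {B}: scan cost=200, card=200
  {C}: scan cost=80, card=80
  {AD}: card=400; try (D,nl_idx)→1000, (A,hash)→1520, (A,nl_idx)→3200, (D,merge)→4480, (A,merge)→4820, (D,hash)→7320 …(+2); best=1000 via (D,nl_idx)
  {BD}: card=800; try (D,nl_idx)→2800, (B,hash)→4000, (B,nl_idx)→4400, (D,merge)→6000, (B,merge)→6200, (D,hash)→7600 …(+2); best=2800 via (D,nl_idx)
  {CD}: card=16000; try (C,hash)→1920, (D,merge)→4720, (C,merge)→5040, (D,hash)→7360, (D,nl_idx)→16800, (D,nl)→32080 …(+1); best=1920 via (C,hash)
  {ABD}: card=800; try (A,hash)→4320, (B,hash)→4600, (B,nl_idx)→5000, (B,merge)→6800, (A,nl_idx)→8400, (A,merge)→12020 …(+2); best=4320 via (A,hash)
  {ACD}: card=16000; try (C,hash)→2520, (C,merge)→5640, (A,hash)→18640, (C,nl)→33000, (A,nl_idx)→113920, (A,merge)→242340 …(+1); best=2520 via (C,hash)
  {BCD}: card=32000; try (C,hash)→4720, (C,merge)→12240, (B,hash)→21120, (C,nl)→66800, (B,nl_idx)→161920, (B,merge)→243720 …(+1); best=4720 via (C,hash)
  {ABCD}: card=32000; try (C,hash)→6240, (C,merge)→13760, (B,hash)→21720, (A,hash)→37440, (C,nl)→68320, (B,nl_idx)→162520 …(+5); best=6240 via (C,hash)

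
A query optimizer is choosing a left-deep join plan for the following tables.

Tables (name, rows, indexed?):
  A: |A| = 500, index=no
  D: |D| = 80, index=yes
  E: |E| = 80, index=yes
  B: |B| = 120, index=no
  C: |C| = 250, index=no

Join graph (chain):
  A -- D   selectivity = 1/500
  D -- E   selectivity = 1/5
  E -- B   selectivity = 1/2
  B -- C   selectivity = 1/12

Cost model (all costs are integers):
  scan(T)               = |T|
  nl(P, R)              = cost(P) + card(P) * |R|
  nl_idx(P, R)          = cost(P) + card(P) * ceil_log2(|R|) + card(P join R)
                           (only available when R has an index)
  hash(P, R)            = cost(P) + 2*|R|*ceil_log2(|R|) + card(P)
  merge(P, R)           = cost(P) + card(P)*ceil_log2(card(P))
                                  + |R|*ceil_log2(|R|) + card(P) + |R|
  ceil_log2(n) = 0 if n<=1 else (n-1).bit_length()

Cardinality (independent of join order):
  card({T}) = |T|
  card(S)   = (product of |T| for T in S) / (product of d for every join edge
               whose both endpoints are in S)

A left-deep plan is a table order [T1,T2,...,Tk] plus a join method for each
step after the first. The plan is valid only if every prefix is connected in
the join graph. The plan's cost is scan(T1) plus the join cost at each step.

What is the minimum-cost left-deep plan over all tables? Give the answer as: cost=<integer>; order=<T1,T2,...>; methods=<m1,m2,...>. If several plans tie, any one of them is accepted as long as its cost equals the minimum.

cost=87080; order=A,D,E,B,C; methods=hash,hash,hash,hash

Selinger DP (subsets sized 1..n):
  {A}: scan cost=500, card=500
  {D}: scan cost=80, card=80
  {E}: scan cost=80, card=80
  {B}: scan cost=120, card=120
  {C}: scan cost=250, card=250
  {AD}: card=80; try (D,hash)→2120, (D,nl_idx)→4080, (A,merge)→5720, (D,merge)→6140, (A,hash)→9160, (A,nl)→40080 …(+1); best=2120 via (D,hash)
  {DE}: card=1280; try (E,hash)→1280, (D,hash)→1280, (E,merge)→1360, (D,merge)→1360, (E,nl_idx)→1920, (D,nl_idx)→1920 …(+2); best=1280 via (E,hash)
  {BE}: card=4800; try (E,hash)→1360, (B,merge)→1680, (E,merge)→1720, (B,hash)→1840, (E,nl_idx)→5760, (B,nl)→9680 …(+1); best=1360 via (E,hash)
  {BC}: card=2500; try (B,hash)→2180, (C,merge)→3330, (B,merge)→3460, (C,hash)→4240, (C,nl)→30120, (B,nl)→30250; best=2180 via (B,hash)
  {ADE}: card=1280; try (E,hash)→3320, (E,merge)→3400, (E,nl_idx)→3960, (E,nl)→8520, (A,hash)→11560, (A,merge)→21640 …(+1); best=3320 via (E,hash)
  {BDE}: card=76800; try (B,hash)→4240, (D,hash)→7280, (B,merge)→17600, (D,merge)→69200, (D,nl_idx)→111760, (B,nl)→154880 …(+1); best=4240 via (B,hash)
  {BCE}: card=100000; try (E,hash)→5800, (C,hash)→10160, (E,merge)→35320, (C,merge)→70810, (E,nl_idx)→119680, (E,nl)→202180 …(+1); best=5800 via (E,hash)
  {ABDE}: card=76800; try (B,hash)→6280, (B,merge)→19640, (A,hash)→90040, (B,nl)→156920, (A,merge)→1391640, (A,nl)→38404240; best=6280 via (B,hash)
  {BCDE}: card=1600000; try (C,hash)→85040, (D,hash)→106920, (C,merge)→1388890, (D,merge)→1806440, (D,nl_idx)→2305800, (D,nl)→8005800 …(+1); best=85040 via (C,hash)
  {ABCDE}: card=1600000; try (C,hash)→87080, (C,merge)→1390930, (A,hash)→1694040, (C,nl)→19206280, (A,merge)→35290040, (A,nl)→800085040; best=87080 via (C,hash)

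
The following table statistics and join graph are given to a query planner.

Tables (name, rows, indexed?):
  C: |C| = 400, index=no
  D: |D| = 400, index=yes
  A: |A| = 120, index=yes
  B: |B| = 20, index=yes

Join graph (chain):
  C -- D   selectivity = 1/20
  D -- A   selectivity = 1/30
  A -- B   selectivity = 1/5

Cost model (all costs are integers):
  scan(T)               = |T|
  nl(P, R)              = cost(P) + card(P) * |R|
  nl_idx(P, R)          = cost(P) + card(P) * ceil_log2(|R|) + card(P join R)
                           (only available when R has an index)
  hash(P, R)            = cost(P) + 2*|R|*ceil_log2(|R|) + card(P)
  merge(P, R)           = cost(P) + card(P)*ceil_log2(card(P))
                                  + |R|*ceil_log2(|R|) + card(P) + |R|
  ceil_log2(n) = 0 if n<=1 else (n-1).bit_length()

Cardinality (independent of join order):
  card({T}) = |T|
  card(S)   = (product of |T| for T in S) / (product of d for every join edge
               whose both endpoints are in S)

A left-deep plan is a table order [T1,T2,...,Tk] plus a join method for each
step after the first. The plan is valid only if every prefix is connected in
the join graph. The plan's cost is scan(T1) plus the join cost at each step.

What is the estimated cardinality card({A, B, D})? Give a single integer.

Tables in S: A(120), B(20), D(400)
Edges inside S: D-A(d=30), A-B(d=5)
numerator = 120 * 20 * 400 = 960000
denominator = 30 * 5 = 150
card(S) = 960000 / 150 = 6400

6400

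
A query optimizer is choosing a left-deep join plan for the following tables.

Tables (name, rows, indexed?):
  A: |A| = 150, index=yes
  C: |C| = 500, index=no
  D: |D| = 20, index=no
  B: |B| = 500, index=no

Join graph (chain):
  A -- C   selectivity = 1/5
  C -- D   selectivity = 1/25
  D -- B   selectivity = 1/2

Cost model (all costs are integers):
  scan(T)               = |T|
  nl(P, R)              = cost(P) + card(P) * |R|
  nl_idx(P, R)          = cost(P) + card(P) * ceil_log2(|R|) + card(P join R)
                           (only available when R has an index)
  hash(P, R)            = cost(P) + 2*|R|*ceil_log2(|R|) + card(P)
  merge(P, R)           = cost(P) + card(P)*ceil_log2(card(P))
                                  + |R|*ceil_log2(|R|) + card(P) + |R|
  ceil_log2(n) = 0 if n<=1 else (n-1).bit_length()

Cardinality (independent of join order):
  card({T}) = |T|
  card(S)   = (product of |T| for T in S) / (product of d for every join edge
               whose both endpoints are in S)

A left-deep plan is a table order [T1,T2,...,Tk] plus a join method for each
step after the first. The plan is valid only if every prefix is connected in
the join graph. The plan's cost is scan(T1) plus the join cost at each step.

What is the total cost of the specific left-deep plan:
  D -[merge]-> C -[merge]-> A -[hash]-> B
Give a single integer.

31490

step 1: scan D: cost=20, card=20
step 2: join C via merge
    card(P join C) = 20*500/(25) = 400
    cost = 20 + 20*5 + 500*9 + 20 + 500 = 5140
step 3: join A via merge
    card(P join A) = 400*150/(5) = 12000
    cost = 5140 + 400*9 + 150*8 + 400 + 150 = 10490
step 4: join B via hash
    card(P join B) = 12000*500/(2) = 3000000
    cost = 10490 + 2*500*9 + 12000 = 31490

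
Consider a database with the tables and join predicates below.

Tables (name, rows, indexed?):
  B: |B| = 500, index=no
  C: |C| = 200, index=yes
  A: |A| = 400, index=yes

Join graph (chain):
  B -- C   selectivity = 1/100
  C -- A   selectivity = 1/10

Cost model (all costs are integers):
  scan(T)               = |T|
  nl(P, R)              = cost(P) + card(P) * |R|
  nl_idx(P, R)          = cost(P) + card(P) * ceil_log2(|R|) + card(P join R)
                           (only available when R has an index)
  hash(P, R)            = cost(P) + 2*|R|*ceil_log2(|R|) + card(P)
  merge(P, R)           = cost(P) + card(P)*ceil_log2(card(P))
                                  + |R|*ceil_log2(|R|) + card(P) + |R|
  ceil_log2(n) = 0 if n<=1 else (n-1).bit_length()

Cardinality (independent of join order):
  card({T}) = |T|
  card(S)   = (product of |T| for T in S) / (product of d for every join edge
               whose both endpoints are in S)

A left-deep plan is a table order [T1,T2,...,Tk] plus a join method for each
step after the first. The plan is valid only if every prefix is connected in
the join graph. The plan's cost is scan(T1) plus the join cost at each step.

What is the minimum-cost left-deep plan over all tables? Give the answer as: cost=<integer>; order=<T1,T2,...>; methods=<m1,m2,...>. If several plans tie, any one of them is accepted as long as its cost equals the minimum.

Selinger DP (subsets sized 1..n):
  {B}: scan cost=500, card=500
  {C}: scan cost=200, card=200
  {A}: scan cost=400, card=400
  {BC}: card=1000; try (C,hash)→4200, (C,nl_idx)→5500, (B,merge)→7000, (C,merge)→7300, (B,hash)→9400, (B,nl)→100200 …(+1); best=4200 via (C,hash)
  {AC}: card=8000; try (C,hash)→4000, (A,merge)→6000, (C,merge)→6200, (A,hash)→7600, (A,nl_idx)→10000, (C,nl_idx)→11600 …(+2); best=4000 via (C,hash)
  {ABC}: card=40000; try (A,hash)→12400, (A,merge)→19200, (B,hash)→21000, (A,nl_idx)→53200, (B,merge)→121000, (A,nl)→404200 …(+1); best=12400 via (A,hash)

cost=12400; order=B,C,A; methods=hash,hash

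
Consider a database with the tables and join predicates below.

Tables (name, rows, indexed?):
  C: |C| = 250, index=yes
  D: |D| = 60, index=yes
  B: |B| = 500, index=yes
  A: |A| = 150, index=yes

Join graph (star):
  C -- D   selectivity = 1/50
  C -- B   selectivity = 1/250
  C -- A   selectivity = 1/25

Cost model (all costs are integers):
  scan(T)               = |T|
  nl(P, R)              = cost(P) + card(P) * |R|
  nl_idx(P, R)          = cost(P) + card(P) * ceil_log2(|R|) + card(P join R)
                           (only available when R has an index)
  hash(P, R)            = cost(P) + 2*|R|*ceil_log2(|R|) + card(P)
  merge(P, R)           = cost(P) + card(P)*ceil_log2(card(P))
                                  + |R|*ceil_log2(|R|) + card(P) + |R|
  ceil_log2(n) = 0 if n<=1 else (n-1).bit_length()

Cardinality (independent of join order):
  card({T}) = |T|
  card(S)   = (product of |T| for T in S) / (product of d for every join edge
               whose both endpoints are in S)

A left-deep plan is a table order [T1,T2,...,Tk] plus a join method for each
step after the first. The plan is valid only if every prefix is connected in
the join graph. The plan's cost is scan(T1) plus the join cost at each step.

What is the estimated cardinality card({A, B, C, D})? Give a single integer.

Tables in S: A(150), B(500), C(250), D(60)
Edges inside S: C-D(d=50), C-B(d=250), C-A(d=25)
numerator = 150 * 500 * 250 * 60 = 1125000000
denominator = 50 * 250 * 25 = 312500
card(S) = 1125000000 / 312500 = 3600

3600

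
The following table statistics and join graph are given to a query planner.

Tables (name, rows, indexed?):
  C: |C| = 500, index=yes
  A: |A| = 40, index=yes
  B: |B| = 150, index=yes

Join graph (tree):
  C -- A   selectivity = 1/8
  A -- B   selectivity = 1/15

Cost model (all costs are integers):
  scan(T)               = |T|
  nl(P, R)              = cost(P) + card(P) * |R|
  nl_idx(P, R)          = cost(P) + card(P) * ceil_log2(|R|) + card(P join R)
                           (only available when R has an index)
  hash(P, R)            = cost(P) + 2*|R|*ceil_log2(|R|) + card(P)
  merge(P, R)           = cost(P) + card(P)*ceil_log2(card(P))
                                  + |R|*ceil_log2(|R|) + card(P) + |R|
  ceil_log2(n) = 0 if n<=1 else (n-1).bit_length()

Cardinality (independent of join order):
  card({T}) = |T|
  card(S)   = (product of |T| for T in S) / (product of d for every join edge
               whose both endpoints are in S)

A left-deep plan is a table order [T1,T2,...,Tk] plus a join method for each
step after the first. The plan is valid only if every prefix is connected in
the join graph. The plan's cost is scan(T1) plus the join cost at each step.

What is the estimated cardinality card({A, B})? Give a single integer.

400

Tables in S: A(40), B(150)
Edges inside S: A-B(d=15)
numerator = 40 * 150 = 6000
denominator = 15 = 15
card(S) = 6000 / 15 = 400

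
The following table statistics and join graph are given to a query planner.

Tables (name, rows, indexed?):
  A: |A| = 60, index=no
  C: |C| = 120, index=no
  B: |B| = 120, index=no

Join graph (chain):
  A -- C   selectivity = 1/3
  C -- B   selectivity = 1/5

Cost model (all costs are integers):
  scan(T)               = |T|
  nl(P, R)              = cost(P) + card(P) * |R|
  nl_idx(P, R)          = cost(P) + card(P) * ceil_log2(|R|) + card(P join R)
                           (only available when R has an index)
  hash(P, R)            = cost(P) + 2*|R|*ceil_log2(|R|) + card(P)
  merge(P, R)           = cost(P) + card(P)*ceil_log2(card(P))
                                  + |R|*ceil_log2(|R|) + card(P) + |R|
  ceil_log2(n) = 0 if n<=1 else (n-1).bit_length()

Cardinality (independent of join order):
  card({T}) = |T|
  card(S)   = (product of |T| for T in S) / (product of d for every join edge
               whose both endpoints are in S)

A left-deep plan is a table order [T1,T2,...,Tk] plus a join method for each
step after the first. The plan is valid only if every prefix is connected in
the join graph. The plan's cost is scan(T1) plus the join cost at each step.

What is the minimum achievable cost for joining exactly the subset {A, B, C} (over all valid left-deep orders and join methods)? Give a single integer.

Selinger DP over subsets of {A,B,C}:
  {A}: scan cost=60, card=60
  {C}: scan cost=120, card=120
  {B}: scan cost=120, card=120
  {AC}: card=2400; try (A,hash)→960, (C,merge)→1440, (A,merge)→1500, (C,hash)→1800, (C,nl)→7260, (A,nl)→7320; best=960 via (A,hash)
  {BC}: card=2880; try (C,hash)→1920, (B,hash)→1920, (C,merge)→2040, (B,merge)→2040, (C,nl)→14520, (B,nl)→14520; best=1920 via (C,hash)
  {ABC}: card=57600; try (B,hash)→5040, (A,hash)→5520, (B,merge)→33120, (A,merge)→39780, (A,nl)→174720, (B,nl)→288960; best=5040 via (B,hash)

5040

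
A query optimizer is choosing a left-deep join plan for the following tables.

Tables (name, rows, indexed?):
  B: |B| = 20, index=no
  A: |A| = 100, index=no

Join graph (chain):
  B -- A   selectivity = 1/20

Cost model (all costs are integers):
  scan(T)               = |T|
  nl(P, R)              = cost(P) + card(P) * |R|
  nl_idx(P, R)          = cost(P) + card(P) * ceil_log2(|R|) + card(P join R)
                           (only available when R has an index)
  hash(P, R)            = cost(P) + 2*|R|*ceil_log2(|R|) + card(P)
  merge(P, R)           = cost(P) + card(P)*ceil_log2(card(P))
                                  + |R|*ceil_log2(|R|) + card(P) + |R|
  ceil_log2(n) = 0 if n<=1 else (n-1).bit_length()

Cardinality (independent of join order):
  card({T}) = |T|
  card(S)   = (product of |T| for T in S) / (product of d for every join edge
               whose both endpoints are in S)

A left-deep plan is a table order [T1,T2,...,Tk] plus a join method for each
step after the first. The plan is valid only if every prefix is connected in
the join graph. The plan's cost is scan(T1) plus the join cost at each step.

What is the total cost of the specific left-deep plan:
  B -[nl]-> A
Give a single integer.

2020

step 1: scan B: cost=20, card=20
step 2: join A via nl
    card(P join A) = 20*100/(20) = 100
    cost = 20 + 20*100 = 2020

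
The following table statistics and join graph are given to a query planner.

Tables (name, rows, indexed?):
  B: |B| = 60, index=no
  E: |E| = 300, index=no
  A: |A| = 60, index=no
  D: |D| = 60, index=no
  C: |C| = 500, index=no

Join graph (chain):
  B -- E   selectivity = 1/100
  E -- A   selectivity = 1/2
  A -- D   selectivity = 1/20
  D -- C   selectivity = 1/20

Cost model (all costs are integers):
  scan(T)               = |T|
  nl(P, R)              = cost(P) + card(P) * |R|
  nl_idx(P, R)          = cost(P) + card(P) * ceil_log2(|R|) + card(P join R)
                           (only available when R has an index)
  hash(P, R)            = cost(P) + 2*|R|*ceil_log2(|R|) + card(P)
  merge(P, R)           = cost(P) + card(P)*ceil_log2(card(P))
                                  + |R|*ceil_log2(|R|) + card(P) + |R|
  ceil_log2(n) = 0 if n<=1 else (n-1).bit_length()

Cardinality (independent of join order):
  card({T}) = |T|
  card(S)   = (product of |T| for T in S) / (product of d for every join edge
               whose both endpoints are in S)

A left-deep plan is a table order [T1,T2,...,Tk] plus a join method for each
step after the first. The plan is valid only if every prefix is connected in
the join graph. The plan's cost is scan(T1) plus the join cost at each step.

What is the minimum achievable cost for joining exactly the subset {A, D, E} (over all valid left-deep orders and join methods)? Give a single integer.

5460

Selinger DP over subsets of {A,D,E}:
  {E}: scan cost=300, card=300
  {A}: scan cost=60, card=60
  {D}: scan cost=60, card=60
  {AE}: card=9000; try (A,hash)→1320, (E,merge)→3480, (A,merge)→3720, (E,hash)→5520, (E,nl)→18060, (A,nl)→18300; best=1320 via (A,hash)
  {AD}: card=180; try (D,hash)→840, (A,hash)→840, (D,merge)→900, (A,merge)→900, (D,nl)→3660, (A,nl)→3660; best=840 via (D,hash)
  {ADE}: card=27000; try (E,merge)→5460, (E,hash)→6420, (D,hash)→11040, (E,nl)→54840, (D,merge)→136740, (D,nl)→541320; best=5460 via (E,merge)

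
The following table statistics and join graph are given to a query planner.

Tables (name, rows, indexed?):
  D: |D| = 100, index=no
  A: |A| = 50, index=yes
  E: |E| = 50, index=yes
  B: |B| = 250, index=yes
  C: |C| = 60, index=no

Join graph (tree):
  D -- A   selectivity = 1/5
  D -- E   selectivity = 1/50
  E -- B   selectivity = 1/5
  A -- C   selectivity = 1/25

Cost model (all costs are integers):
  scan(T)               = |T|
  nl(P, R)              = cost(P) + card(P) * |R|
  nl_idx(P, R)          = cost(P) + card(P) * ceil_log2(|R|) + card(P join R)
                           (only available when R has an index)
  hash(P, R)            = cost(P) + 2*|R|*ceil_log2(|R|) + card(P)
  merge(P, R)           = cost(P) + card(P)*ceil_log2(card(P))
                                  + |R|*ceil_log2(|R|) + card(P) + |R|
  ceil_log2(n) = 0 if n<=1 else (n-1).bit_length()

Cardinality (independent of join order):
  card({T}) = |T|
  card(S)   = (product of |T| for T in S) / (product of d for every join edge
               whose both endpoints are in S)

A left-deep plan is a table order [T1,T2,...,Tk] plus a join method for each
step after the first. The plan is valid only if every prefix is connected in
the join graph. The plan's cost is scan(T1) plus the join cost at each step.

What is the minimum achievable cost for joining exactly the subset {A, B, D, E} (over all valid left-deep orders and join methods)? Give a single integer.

Selinger DP over subsets of {A,B,D,E}:
  {D}: scan cost=100, card=100
  {A}: scan cost=50, card=50
  {E}: scan cost=50, card=50
  {B}: scan cost=250, card=250
  {AD}: card=1000; try (A,hash)→800, (D,merge)→1200, (A,merge)→1250, (D,hash)→1500, (A,nl_idx)→1700, (D,nl)→5050 …(+1); best=800 via (A,hash)
  {DE}: card=100; try (E,hash)→800, (E,nl_idx)→800, (D,merge)→1200, (E,merge)→1250, (D,hash)→1500, (D,nl)→5050 …(+1); best=800 via (E,hash)
  {BE}: card=2500; try (E,hash)→1100, (B,merge)→2650, (E,merge)→2850, (B,nl_idx)→2950, (B,hash)→4100, (E,nl_idx)→4250 …(+2); best=1100 via (E,hash)
  {ADE}: card=1000; try (A,hash)→1500, (A,merge)→1950, (E,hash)→2400, (A,nl_idx)→2400, (A,nl)→5800, (E,nl_idx)→7800 …(+2); best=1500 via (A,hash)
  {BDE}: card=5000; try (B,merge)→3850, (B,hash)→4900, (D,hash)→5000, (B,nl_idx)→6600, (B,nl)→25800, (D,merge)→34400 …(+1); best=3850 via (B,merge)
  {ABDE}: card=50000; try (B,hash)→6500, (A,hash)→9450, (B,merge)→14750, (B,nl_idx)→59500, (A,merge)→74200, (A,nl_idx)→83850 …(+2); best=6500 via (B,hash)

6500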